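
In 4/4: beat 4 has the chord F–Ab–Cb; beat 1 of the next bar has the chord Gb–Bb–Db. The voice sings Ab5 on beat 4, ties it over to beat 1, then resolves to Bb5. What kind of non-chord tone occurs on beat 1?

The harmony at that moment is Gb major triad (Gb, Bb, Db); Ab5 is not a chord tone.
It is held over (the same pitch as the preceding Ab5) and left by step up to Bb5.
Held over from the previous chord and resolving up by step — a retardation.

Retardation.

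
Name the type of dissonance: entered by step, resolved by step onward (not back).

Passing tone.

Approach: by step. Departure: by step, continuing in the same direction.
Stepwise on both sides with no change of direction means the note fills in the space between two different chord tones — a passing tone. (Had it turned back to its starting note it would be a neighbor tone instead.)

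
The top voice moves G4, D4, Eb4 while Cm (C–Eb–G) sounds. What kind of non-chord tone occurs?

The harmony at that moment is C minor triad (C, Eb, G); D4 is not a chord tone.
It is approached by leap down from G4 and left by step up to Eb4.
Leap in, step out — an appoggiatura.

D4 is an appoggiatura.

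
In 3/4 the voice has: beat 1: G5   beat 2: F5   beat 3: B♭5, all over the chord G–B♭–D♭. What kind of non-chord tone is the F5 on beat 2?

The harmony at that moment is G diminished triad (G, B♭, D♭); F5 is not a chord tone.
It is approached by step down from G5 and left by leap up to B♭5.
Step in, leap out, on a weak beat — an escape tone.

Escape tone.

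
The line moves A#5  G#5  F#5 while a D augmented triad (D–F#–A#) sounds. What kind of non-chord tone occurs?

The harmony at that moment is D augmented triad (D, F#, A#); G#5 is not a chord tone.
It is approached by step down from A#5 and left by step down to F#5.
Step in, step out in the same direction — a passing tone.

G#5 is a passing tone.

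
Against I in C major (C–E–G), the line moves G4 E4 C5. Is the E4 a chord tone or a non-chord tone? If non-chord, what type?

C major triad contains C, E, G; E is the third, so it is a chord tone.

Chord tone (the third of C major triad).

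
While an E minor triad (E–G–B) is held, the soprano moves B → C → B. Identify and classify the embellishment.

C is a neighbor tone.

The harmony at that moment is E minor triad (E, G, B); C is not a chord tone.
It is approached by step up from B and left by step down to B.
Step away and step back to the same note — a neighbor tone (upper neighbor).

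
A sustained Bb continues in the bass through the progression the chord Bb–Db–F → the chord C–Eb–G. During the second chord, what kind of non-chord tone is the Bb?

Pedal tone (pedal point).

The harmony at that moment is C minor triad (C, Eb, G); Bb is not a chord tone.
It is held over (the same pitch as the preceding Bb) and then sustained as the same pitch into the next harmony.
Sustained through a change of harmony — a pedal tone.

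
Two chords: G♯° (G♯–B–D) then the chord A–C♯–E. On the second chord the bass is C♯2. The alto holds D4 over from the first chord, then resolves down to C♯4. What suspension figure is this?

9–8 suspension.

At the second chord the bass is C♯2. The suspended D4 lies a ninth above the bass; after resolving down by step to C♯4, the interval above the bass becomes an octave.
Suspension figures are named by those two intervals: 9–8.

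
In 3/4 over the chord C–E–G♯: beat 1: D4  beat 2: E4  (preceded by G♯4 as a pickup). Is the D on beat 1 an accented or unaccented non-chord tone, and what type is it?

The harmony at that moment is C augmented triad (C, E, G♯); D4 is not a chord tone.
It is approached by leap down from G♯4 and left by step up to E4.
Leap in, step out — an appoggiatura.
It falls on the downbeat, so it is accented.

Accented appoggiatura.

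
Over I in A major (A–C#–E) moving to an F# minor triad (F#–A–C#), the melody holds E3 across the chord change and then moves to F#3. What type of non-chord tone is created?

The harmony at that moment is F# minor triad (F#, A, C#); E3 is not a chord tone.
It is held over (the same pitch as the preceding E3) and left by step up to F#3.
Held over from the previous chord and resolving up by step — a retardation.

E3 is a retardation.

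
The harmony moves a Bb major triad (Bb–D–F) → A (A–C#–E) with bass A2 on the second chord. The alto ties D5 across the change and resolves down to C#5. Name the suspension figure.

At the second chord the bass is A2. The suspended D5 lies a fourth above the bass; after resolving down by step to C#5, the interval above the bass becomes a third.
Suspension figures are named by those two intervals: 4–3.

4–3 suspension.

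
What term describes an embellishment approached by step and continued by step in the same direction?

Approach: by step. Departure: by step, continuing in the same direction.
Stepwise on both sides with no change of direction means the note fills in the space between two different chord tones — a passing tone. (Had it turned back to its starting note it would be a neighbor tone instead.)

Passing tone.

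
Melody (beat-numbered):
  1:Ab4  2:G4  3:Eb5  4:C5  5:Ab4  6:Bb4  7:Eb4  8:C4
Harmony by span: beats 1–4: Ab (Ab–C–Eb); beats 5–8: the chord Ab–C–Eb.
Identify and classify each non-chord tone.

The harmony at that moment is Ab major triad (Ab, C, Eb); G4 is not a chord tone.
It is approached by step down from Ab4 and left by leap up to Eb5.
Step in, leap out — an escape tone.
The harmony at that moment is Ab major triad (Ab, C, Eb); Bb4 is not a chord tone.
It is approached by step up from Ab4 and left by leap down to Eb4.
Step in, leap out — an escape tone.

G4 (beat 2) — escape tone; Bb4 (beat 6) — escape tone.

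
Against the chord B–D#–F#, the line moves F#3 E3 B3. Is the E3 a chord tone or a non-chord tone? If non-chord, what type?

The harmony at that moment is B major triad (B, D#, F#); E3 is not a chord tone.
It is approached by step down from F#3 and left by leap up to B3.
Step in, leap out — an escape tone.

Non-chord tone — an escape tone.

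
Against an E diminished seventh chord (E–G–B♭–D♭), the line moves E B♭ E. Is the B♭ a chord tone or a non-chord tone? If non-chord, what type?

E diminished seventh chord contains E, G, B♭, D♭; B♭ is the fifth, so it is a chord tone.

Chord tone (the fifth of E diminished seventh chord).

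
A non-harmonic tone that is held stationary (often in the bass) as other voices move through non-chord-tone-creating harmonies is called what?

Approach: none. Departure: none — a single pitch is sustained while the chords change around it, passing through harmonies that do not contain it.
No melodic motion at all; the dissonance is created entirely by the moving harmonies against the stationary note — a pedal tone (pedal point).

Pedal tone.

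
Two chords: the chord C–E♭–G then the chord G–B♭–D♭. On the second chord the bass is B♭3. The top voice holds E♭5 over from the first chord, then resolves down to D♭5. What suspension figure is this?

4–3 suspension.

At the second chord the bass is B♭3. The suspended E♭5 lies a fourth above the bass; after resolving down by step to D♭5, the interval above the bass becomes a third.
Suspension figures are named by those two intervals: 4–3.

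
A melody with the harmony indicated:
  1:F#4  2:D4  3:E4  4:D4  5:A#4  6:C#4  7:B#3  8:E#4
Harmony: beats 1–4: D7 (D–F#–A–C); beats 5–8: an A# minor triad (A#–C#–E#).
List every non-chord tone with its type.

The harmony at that moment is D dominant seventh chord (D, F#, A, C); E4 is not a chord tone.
It is approached by step up from D4 and left by step down to D4.
Step away and step back to the same note — a neighbor tone (upper neighbor).
The harmony at that moment is A# minor triad (A#, C#, E#); B#3 is not a chord tone.
It is approached by step down from C#4 and left by leap up to E#4.
Step in, leap out — an escape tone.

E4 (beat 3) — neighbor tone; B#3 (beat 7) — escape tone.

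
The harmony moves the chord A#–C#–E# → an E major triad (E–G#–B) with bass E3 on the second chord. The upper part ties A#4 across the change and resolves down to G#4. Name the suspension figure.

At the second chord the bass is E3. The suspended A#4 lies a fourth above the bass; after resolving down by step to G#4, the interval above the bass becomes a third.
Suspension figures are named by those two intervals: 4–3.

4–3 suspension.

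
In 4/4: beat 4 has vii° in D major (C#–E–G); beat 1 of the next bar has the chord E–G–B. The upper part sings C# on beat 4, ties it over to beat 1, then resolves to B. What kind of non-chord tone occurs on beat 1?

Suspension.

The harmony at that moment is E minor triad (E, G, B); C# is not a chord tone.
It is held over (the same pitch as the preceding C#) and left by step down to B.
Held over from the previous chord and resolving down by step — a suspension.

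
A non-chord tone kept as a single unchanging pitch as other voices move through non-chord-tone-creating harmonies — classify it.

Pedal tone.

Approach: none. Departure: none — a single pitch is sustained while the chords change around it, passing through harmonies that do not contain it.
No melodic motion at all; the dissonance is created entirely by the moving harmonies against the stationary note — a pedal tone (pedal point).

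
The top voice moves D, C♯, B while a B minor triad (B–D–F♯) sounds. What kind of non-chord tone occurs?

The harmony at that moment is B minor triad (B, D, F♯); C♯ is not a chord tone.
It is approached by step down from D and left by step down to B.
Step in, step out in the same direction — a passing tone.

C♯ is a passing tone.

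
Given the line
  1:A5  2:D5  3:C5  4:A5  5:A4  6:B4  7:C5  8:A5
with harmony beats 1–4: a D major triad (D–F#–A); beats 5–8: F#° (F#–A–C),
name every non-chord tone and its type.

C5 (beat 3) — escape tone; B4 (beat 6) — passing tone.

The harmony at that moment is D major triad (D, F#, A); C5 is not a chord tone.
It is approached by step down from D5 and left by leap up to A5.
Step in, leap out — an escape tone.
The harmony at that moment is F# diminished triad (F#, A, C); B4 is not a chord tone.
It is approached by step up from A4 and left by step up to C5.
Step in, step out in the same direction — a passing tone.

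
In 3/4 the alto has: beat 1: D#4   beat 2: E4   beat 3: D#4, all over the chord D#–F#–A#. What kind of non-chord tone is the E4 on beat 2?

Upper neighbor tone.

The harmony at that moment is D# minor triad (D#, F#, A#); E4 is not a chord tone.
It is approached by step up from D#4 and left by step down to D#4.
Step away and step back to the same note — a neighbor tone (upper neighbor).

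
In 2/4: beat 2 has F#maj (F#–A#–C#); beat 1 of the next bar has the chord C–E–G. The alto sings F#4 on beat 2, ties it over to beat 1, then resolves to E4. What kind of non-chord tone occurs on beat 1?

Suspension.

The harmony at that moment is C major triad (C, E, G); F#4 is not a chord tone.
It is held over (the same pitch as the preceding F#4) and left by step down to E4.
Held over from the previous chord and resolving down by step — a suspension.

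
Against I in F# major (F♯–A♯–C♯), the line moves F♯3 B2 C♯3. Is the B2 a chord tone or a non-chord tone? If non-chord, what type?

Non-chord tone — an appoggiatura.

The harmony at that moment is F♯ major triad (F♯, A♯, C♯); B2 is not a chord tone.
It is approached by leap down from F♯3 and left by step up to C♯3.
Leap in, step out — an appoggiatura.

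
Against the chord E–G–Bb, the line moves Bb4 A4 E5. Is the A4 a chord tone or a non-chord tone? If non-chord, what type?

Non-chord tone — an escape tone.

The harmony at that moment is E diminished triad (E, G, Bb); A4 is not a chord tone.
It is approached by step down from Bb4 and left by leap up to E5.
Step in, leap out — an escape tone.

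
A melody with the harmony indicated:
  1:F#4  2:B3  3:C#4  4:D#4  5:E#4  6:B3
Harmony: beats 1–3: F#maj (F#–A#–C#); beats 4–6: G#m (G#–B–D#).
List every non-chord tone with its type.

B3 (beat 2) — appoggiatura; E#4 (beat 5) — escape tone.

The harmony at that moment is F# major triad (F#, A#, C#); B3 is not a chord tone.
It is approached by leap down from F#4 and left by step up to C#4.
Leap in, step out — an appoggiatura.
The harmony at that moment is G# minor triad (G#, B, D#); E#4 is not a chord tone.
It is approached by step up from D#4 and left by leap down to B3.
Step in, leap out — an escape tone.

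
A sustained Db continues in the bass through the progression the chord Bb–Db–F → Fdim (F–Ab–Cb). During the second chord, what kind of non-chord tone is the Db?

Pedal tone (pedal point).

The harmony at that moment is F diminished triad (F, Ab, Cb); Db is not a chord tone.
It is held over (the same pitch as the preceding Db) and then sustained as the same pitch into the next harmony.
Sustained through a change of harmony — a pedal tone.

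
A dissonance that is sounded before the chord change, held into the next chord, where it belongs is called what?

Approach: ahead of the chord change (typically by step), so it is dissonant against the current harmony. Departure: none — the same pitch is restated or held and is a chord tone of the new harmony.
Dissonant first, consonant once the harmony catches up: the note simply arrives early — an anticipation. (The reverse timing, consonant first and dissonant after the change, would be a suspension or retardation.)

Anticipation.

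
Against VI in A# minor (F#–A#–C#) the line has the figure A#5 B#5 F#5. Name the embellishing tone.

The harmony at that moment is F# major triad (F#, A#, C#); B#5 is not a chord tone.
It is approached by step up from A#5 and left by leap down to F#5.
Step in, leap out — an escape tone.

B#5 is an escape tone.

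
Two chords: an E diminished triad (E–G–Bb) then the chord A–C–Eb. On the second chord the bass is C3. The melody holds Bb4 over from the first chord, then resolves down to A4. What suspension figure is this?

7–6 suspension.

At the second chord the bass is C3. The suspended Bb4 lies a seventh above the bass; after resolving down by step to A4, the interval above the bass becomes a sixth.
Suspension figures are named by those two intervals: 7–6.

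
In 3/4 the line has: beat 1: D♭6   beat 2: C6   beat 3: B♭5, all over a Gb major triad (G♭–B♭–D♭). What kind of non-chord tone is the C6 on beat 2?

The harmony at that moment is G♭ major triad (G♭, B♭, D♭); C6 is not a chord tone.
It is approached by step down from D♭6 and left by step down to B♭5.
Step in, step out in the same direction — a passing tone.

Passing tone.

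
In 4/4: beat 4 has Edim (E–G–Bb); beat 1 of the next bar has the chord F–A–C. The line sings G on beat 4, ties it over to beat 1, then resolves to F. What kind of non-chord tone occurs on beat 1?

The harmony at that moment is F major triad (F, A, C); G is not a chord tone.
It is held over (the same pitch as the preceding G) and left by step down to F.
Held over from the previous chord and resolving down by step — a suspension.

Suspension.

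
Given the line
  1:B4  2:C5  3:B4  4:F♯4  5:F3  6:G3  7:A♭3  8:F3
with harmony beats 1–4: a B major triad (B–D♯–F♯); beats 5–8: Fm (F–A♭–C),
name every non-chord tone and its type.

The harmony at that moment is B major triad (B, D♯, F♯); C5 is not a chord tone.
It is approached by step up from B4 and left by step down to B4.
Step away and step back to the same note — a neighbor tone (upper neighbor).
The harmony at that moment is F minor triad (F, A♭, C); G3 is not a chord tone.
It is approached by step up from F3 and left by step up to A♭3.
Step in, step out in the same direction — a passing tone.

C5 (beat 2) — neighbor tone; G3 (beat 6) — passing tone.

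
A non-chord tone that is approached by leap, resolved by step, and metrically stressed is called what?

Approach: by leap. Departure: by step. Metric position: strong.
Leap in, step out, in a metrically strong position — an appoggiatura. (It is the mirror image of the escape tone, which steps in and leaps out from a weak position.)

Appoggiatura.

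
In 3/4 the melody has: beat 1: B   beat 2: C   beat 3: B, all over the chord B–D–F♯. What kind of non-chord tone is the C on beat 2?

The harmony at that moment is B minor triad (B, D, F♯); C is not a chord tone.
It is approached by step up from B and left by step down to B.
Step away and step back to the same note — a neighbor tone (upper neighbor).

Upper neighbor tone.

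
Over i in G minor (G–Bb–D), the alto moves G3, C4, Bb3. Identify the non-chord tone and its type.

The harmony at that moment is G minor triad (G, Bb, D); C4 is not a chord tone.
It is approached by leap up from G3 and left by step down to Bb3.
Leap in, step out — an appoggiatura.

C4 is an appoggiatura.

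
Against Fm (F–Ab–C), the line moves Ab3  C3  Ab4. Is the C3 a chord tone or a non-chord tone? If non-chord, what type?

Chord tone (the fifth of F minor triad).

F minor triad contains F, Ab, C; C is the fifth, so it is a chord tone.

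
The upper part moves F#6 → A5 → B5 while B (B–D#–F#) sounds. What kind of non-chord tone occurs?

The harmony at that moment is B major triad (B, D#, F#); A5 is not a chord tone.
It is approached by leap down from F#6 and left by step up to B5.
Leap in, step out — an appoggiatura.

A5 is an appoggiatura.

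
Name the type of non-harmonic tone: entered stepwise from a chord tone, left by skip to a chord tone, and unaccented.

Escape tone.

Approach: by step. Departure: by leap. Metric position: weak.
Step in, leap out, from a weak position — an escape tone (échappée). (It is the mirror image of the appoggiatura, which leaps in and steps out on a strong beat.)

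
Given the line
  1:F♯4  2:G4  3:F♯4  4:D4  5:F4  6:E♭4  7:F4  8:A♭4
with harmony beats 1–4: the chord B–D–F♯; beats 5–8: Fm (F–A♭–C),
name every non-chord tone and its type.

The harmony at that moment is B minor triad (B, D, F♯); G4 is not a chord tone.
It is approached by step up from F♯4 and left by step down to F♯4.
Step away and step back to the same note — a neighbor tone (upper neighbor).
The harmony at that moment is F minor triad (F, A♭, C); E♭4 is not a chord tone.
It is approached by step down from F4 and left by step up to F4.
Step away and step back to the same note — a neighbor tone (lower neighbor).

G4 (beat 2) — neighbor tone; E♭4 (beat 6) — neighbor tone.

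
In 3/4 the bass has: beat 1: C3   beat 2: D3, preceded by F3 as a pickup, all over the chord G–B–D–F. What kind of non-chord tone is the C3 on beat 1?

The harmony at that moment is G dominant seventh chord (G, B, D, F); C3 is not a chord tone.
It is approached by leap down from F3 and left by step up to D3.
Leap in, step out, metrically accented — an appoggiatura.

Appoggiatura.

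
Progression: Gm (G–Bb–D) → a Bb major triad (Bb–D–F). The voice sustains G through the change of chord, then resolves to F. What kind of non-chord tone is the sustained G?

The harmony at that moment is Bb major triad (Bb, D, F); G is not a chord tone.
It is held over (the same pitch as the preceding G) and left by step down to F.
Held over from the previous chord and resolving down by step — a suspension.

G is a suspension.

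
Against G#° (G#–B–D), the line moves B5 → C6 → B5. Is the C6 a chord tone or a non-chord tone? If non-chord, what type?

The harmony at that moment is G# diminished triad (G#, B, D); C6 is not a chord tone.
It is approached by step up from B5 and left by step down to B5.
Step away and step back to the same note — a neighbor tone (upper neighbor).

Non-chord tone — a neighbor tone.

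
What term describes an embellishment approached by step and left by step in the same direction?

Passing tone.

Approach: by step. Departure: by step, continuing in the same direction.
Stepwise on both sides with no change of direction means the note fills in the space between two different chord tones — a passing tone. (Had it turned back to its starting note it would be a neighbor tone instead.)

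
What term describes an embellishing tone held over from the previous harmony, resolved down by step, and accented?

Approach: by preparation — the pitch is first a chord tone, then held (tied or repeated) while the harmony changes under it. Departure: down by step. Metric position: strong.
A prepared dissonance that resolves downward by step — a suspension. (The same figure resolving upward would be a retardation.)

Suspension.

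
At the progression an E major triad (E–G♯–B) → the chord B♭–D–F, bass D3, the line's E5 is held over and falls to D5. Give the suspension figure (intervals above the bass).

At the second chord the bass is D3. The suspended E5 lies a ninth above the bass; after resolving down by step to D5, the interval above the bass becomes an octave.
Suspension figures are named by those two intervals: 9–8.

9–8 suspension.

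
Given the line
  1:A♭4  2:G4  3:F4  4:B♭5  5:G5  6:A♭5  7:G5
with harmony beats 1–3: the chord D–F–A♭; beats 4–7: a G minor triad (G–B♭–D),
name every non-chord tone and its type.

The harmony at that moment is D diminished triad (D, F, A♭); G4 is not a chord tone.
It is approached by step down from A♭4 and left by step down to F4.
Step in, step out in the same direction — a passing tone.
The harmony at that moment is G minor triad (G, B♭, D); A♭5 is not a chord tone.
It is approached by step up from G5 and left by step down to G5.
Step away and step back to the same note — a neighbor tone (upper neighbor).

G4 (beat 2) — passing tone; A♭5 (beat 6) — neighbor tone.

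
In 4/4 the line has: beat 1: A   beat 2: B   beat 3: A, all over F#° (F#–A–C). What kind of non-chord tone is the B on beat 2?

Upper neighbor tone.

The harmony at that moment is F# diminished triad (F#, A, C); B is not a chord tone.
It is approached by step up from A and left by step down to A.
Step away and step back to the same note — a neighbor tone (upper neighbor).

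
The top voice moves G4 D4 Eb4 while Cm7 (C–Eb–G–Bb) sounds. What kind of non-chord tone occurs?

D4 is an appoggiatura.

The harmony at that moment is C minor seventh chord (C, Eb, G, Bb); D4 is not a chord tone.
It is approached by leap down from G4 and left by step up to Eb4.
Leap in, step out — an appoggiatura.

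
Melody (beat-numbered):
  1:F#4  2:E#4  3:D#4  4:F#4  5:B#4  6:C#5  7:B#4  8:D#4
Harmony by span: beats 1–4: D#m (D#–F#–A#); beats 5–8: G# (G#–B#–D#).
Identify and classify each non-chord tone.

The harmony at that moment is D# minor triad (D#, F#, A#); E#4 is not a chord tone.
It is approached by step down from F#4 and left by step down to D#4.
Step in, step out in the same direction — a passing tone.
The harmony at that moment is G# major triad (G#, B#, D#); C#5 is not a chord tone.
It is approached by step up from B#4 and left by step down to B#4.
Step away and step back to the same note — a neighbor tone (upper neighbor).

E#4 (beat 2) — passing tone; C#5 (beat 6) — neighbor tone.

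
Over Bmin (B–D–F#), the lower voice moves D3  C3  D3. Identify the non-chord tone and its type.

The harmony at that moment is B minor triad (B, D, F#); C3 is not a chord tone.
It is approached by step down from D3 and left by step up to D3.
Step away and step back to the same note — a neighbor tone (lower neighbor).

C3 is a neighbor tone.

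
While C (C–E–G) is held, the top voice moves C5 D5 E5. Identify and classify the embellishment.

The harmony at that moment is C major triad (C, E, G); D5 is not a chord tone.
It is approached by step up from C5 and left by step up to E5.
Step in, step out in the same direction — a passing tone.

D5 is a passing tone.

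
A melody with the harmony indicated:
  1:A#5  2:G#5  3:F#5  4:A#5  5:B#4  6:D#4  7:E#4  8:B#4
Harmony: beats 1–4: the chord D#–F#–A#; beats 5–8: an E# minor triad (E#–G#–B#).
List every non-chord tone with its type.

The harmony at that moment is D# minor triad (D#, F#, A#); G#5 is not a chord tone.
It is approached by step down from A#5 and left by step down to F#5.
Step in, step out in the same direction — a passing tone.
The harmony at that moment is E# minor triad (E#, G#, B#); D#4 is not a chord tone.
It is approached by leap down from B#4 and left by step up to E#4.
Leap in, step out — an appoggiatura.

G#5 (beat 2) — passing tone; D#4 (beat 6) — appoggiatura.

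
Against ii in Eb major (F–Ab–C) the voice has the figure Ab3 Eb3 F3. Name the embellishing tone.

The harmony at that moment is F minor triad (F, Ab, C); Eb3 is not a chord tone.
It is approached by leap down from Ab3 and left by step up to F3.
Leap in, step out — an appoggiatura.

Eb3 is an appoggiatura.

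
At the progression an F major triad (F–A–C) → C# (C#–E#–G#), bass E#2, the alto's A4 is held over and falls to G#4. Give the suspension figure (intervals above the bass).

At the second chord the bass is E#2. The suspended A4 lies a fourth above the bass; after resolving down by step to G#4, the interval above the bass becomes a third.
Suspension figures are named by those two intervals: 4–3.

4–3 suspension.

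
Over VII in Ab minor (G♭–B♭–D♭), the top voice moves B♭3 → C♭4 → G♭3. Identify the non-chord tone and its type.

The harmony at that moment is G♭ major triad (G♭, B♭, D♭); C♭4 is not a chord tone.
It is approached by step up from B♭3 and left by leap down to G♭3.
Step in, leap out — an escape tone.

C♭4 is an escape tone.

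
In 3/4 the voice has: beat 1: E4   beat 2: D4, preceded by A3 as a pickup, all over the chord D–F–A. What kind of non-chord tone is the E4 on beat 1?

The harmony at that moment is D minor triad (D, F, A); E4 is not a chord tone.
It is approached by leap up from A3 and left by step down to D4.
Leap in, step out, metrically accented — an appoggiatura.

Appoggiatura.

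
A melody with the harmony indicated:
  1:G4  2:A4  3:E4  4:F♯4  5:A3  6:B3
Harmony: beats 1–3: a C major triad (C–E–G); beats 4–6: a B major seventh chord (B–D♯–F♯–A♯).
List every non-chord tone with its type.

The harmony at that moment is C major triad (C, E, G); A4 is not a chord tone.
It is approached by step up from G4 and left by leap down to E4.
Step in, leap out — an escape tone.
The harmony at that moment is B major seventh chord (B, D♯, F♯, A♯); A3 is not a chord tone.
It is approached by leap down from F♯4 and left by step up to B3.
Leap in, step out — an appoggiatura.

A4 (beat 2) — escape tone; A3 (beat 5) — appoggiatura.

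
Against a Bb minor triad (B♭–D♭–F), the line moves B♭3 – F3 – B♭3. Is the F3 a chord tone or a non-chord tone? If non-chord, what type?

Chord tone (the fifth of Bb minor triad).

Bb minor triad contains B♭, D♭, F; F is the fifth, so it is a chord tone.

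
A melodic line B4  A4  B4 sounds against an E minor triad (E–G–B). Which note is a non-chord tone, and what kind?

The harmony at that moment is E minor triad (E, G, B); A4 is not a chord tone.
It is approached by step down from B4 and left by step up to B4.
Step away and step back to the same note — a neighbor tone (lower neighbor).

A4 is a neighbor tone.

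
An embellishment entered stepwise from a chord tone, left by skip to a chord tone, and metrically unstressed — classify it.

Approach: by step. Departure: by leap. Metric position: weak.
Step in, leap out, from a weak position — an escape tone (échappée). (It is the mirror image of the appoggiatura, which leaps in and steps out on a strong beat.)

Escape tone.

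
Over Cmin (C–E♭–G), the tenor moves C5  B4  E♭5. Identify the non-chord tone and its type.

The harmony at that moment is C minor triad (C, E♭, G); B4 is not a chord tone.
It is approached by step down from C5 and left by leap up to E♭5.
Step in, leap out — an escape tone.

B4 is an escape tone.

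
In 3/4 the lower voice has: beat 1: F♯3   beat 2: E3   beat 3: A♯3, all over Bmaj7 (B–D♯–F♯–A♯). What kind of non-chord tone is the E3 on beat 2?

Escape tone.

The harmony at that moment is B major seventh chord (B, D♯, F♯, A♯); E3 is not a chord tone.
It is approached by step down from F♯3 and left by leap up to A♯3.
Step in, leap out, on a weak beat — an escape tone.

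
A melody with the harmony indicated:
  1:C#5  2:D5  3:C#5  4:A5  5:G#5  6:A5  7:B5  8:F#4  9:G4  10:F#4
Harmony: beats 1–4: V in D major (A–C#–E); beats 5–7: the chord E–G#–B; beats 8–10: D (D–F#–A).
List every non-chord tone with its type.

The harmony at that moment is A major triad (A, C#, E); D5 is not a chord tone.
It is approached by step up from C#5 and left by step down to C#5.
Step away and step back to the same note — a neighbor tone (upper neighbor).
The harmony at that moment is E major triad (E, G#, B); A5 is not a chord tone.
It is approached by step up from G#5 and left by step up to B5.
Step in, step out in the same direction — a passing tone.
The harmony at that moment is D major triad (D, F#, A); G4 is not a chord tone.
It is approached by step up from F#4 and left by step down to F#4.
Step away and step back to the same note — a neighbor tone (upper neighbor).

D5 (beat 2) — neighbor tone; A5 (beat 6) — passing tone; G4 (beat 9) — neighbor tone.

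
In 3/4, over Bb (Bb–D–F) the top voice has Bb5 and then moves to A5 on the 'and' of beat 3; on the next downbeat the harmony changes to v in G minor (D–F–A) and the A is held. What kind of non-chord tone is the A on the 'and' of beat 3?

Anticipation.

The harmony at that moment is Bb major triad (Bb, D, F); A5 is not a chord tone.
It is approached by step down from Bb5 and then sustained as the same pitch into the next harmony.
Arriving early and becoming a chord tone when the harmony changes — an anticipation.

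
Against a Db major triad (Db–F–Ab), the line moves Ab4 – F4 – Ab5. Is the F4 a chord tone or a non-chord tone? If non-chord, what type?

Db major triad contains Db, F, Ab; F is the third, so it is a chord tone.

Chord tone (the third of Db major triad).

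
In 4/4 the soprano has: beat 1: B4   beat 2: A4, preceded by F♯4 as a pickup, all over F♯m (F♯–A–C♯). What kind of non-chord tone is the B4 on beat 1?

Appoggiatura.

The harmony at that moment is F♯ minor triad (F♯, A, C♯); B4 is not a chord tone.
It is approached by leap up from F♯4 and left by step down to A4.
Leap in, step out, metrically accented — an appoggiatura.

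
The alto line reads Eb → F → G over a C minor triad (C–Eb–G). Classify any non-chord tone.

F is a passing tone.

The harmony at that moment is C minor triad (C, Eb, G); F is not a chord tone.
It is approached by step up from Eb and left by step up to G.
Step in, step out in the same direction — a passing tone.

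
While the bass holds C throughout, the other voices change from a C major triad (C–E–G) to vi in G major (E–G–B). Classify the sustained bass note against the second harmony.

Pedal tone (pedal point).

The harmony at that moment is E minor triad (E, G, B); C is not a chord tone.
It is held over (the same pitch as the preceding C) and then sustained as the same pitch into the next harmony.
Sustained through a change of harmony — a pedal tone.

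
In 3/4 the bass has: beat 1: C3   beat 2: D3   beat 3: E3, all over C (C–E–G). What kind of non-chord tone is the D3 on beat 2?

The harmony at that moment is C major triad (C, E, G); D3 is not a chord tone.
It is approached by step up from C3 and left by step up to E3.
Step in, step out in the same direction — a passing tone.

Passing tone.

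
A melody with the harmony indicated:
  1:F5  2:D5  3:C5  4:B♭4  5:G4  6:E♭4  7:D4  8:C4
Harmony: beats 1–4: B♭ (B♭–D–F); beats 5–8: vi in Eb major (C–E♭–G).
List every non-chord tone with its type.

C5 (beat 3) — passing tone; D4 (beat 7) — passing tone.

The harmony at that moment is B♭ major triad (B♭, D, F); C5 is not a chord tone.
It is approached by step down from D5 and left by step down to B♭4.
Step in, step out in the same direction — a passing tone.
The harmony at that moment is C minor triad (C, E♭, G); D4 is not a chord tone.
It is approached by step down from E♭4 and left by step down to C4.
Step in, step out in the same direction — a passing tone.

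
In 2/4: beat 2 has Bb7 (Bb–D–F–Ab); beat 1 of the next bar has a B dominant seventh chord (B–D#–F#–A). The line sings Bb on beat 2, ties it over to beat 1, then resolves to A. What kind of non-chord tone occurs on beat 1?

The harmony at that moment is B dominant seventh chord (B, D#, F#, A); Bb is not a chord tone.
It is held over (the same pitch as the preceding Bb) and left by step down to A.
Held over from the previous chord and resolving down by step — a suspension.

Suspension.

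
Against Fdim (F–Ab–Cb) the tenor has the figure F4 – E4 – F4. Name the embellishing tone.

E4 is a neighbor tone.

The harmony at that moment is F diminished triad (F, Ab, Cb); E4 is not a chord tone.
It is approached by step down from F4 and left by step up to F4.
Step away and step back to the same note — a neighbor tone (lower neighbor).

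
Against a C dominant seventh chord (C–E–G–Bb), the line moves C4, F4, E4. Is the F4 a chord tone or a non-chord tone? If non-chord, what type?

The harmony at that moment is C dominant seventh chord (C, E, G, Bb); F4 is not a chord tone.
It is approached by leap up from C4 and left by step down to E4.
Leap in, step out — an appoggiatura.

Non-chord tone — an appoggiatura.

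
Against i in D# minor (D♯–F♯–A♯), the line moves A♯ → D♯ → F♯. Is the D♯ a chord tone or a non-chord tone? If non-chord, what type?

Chord tone (the root of D# minor triad).

D# minor triad contains D♯, F♯, A♯; D♯ is the root, so it is a chord tone.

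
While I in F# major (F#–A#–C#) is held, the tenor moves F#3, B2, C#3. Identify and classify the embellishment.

B2 is an appoggiatura.

The harmony at that moment is F# major triad (F#, A#, C#); B2 is not a chord tone.
It is approached by leap down from F#3 and left by step up to C#3.
Leap in, step out — an appoggiatura.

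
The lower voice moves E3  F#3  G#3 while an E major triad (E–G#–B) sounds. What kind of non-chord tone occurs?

The harmony at that moment is E major triad (E, G#, B); F#3 is not a chord tone.
It is approached by step up from E3 and left by step up to G#3.
Step in, step out in the same direction — a passing tone.

F#3 is a passing tone.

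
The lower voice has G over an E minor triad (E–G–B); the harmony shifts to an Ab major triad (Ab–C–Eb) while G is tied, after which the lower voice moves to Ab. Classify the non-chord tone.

G is a retardation.

The harmony at that moment is Ab major triad (Ab, C, Eb); G is not a chord tone.
It is held over (the same pitch as the preceding G) and left by step up to Ab.
Held over from the previous chord and resolving up by step — a retardation.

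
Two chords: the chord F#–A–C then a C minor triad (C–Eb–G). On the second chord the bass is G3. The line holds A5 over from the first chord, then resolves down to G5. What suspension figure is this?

9–8 suspension.

At the second chord the bass is G3. The suspended A5 lies a ninth above the bass; after resolving down by step to G5, the interval above the bass becomes an octave.
Suspension figures are named by those two intervals: 9–8.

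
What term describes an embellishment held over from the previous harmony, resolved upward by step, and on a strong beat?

Approach: by preparation — the pitch is first a chord tone, then held (tied or repeated) while the harmony changes under it. Departure: up by step. Metric position: strong.
A prepared dissonance that resolves upward by step — a retardation. (The same figure resolving downward would be a suspension.)

Retardation.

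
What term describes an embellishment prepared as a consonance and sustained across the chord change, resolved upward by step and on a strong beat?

Retardation.

Approach: by preparation — the pitch is first a chord tone, then held (tied or repeated) while the harmony changes under it. Departure: up by step. Metric position: strong.
A prepared dissonance that resolves upward by step — a retardation. (The same figure resolving downward would be a suspension.)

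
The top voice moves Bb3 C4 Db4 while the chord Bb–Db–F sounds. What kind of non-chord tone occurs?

C4 is a passing tone.

The harmony at that moment is Bb minor triad (Bb, Db, F); C4 is not a chord tone.
It is approached by step up from Bb3 and left by step up to Db4.
Step in, step out in the same direction — a passing tone.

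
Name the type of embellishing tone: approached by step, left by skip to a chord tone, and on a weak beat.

Escape tone.

Approach: by step. Departure: by leap. Metric position: weak.
Step in, leap out, from a weak position — an escape tone (échappée). (It is the mirror image of the appoggiatura, which leaps in and steps out on a strong beat.)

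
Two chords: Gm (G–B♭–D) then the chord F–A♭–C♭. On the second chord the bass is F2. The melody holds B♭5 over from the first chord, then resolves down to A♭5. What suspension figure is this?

4–3 suspension.

At the second chord the bass is F2. The suspended B♭5 lies a fourth above the bass; after resolving down by step to A♭5, the interval above the bass becomes a third.
Suspension figures are named by those two intervals: 4–3.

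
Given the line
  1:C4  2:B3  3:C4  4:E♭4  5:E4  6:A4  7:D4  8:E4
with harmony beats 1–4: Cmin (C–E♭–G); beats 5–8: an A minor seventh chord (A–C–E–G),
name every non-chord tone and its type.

B3 (beat 2) — neighbor tone; D4 (beat 7) — appoggiatura.

The harmony at that moment is C minor triad (C, E♭, G); B3 is not a chord tone.
It is approached by step down from C4 and left by step up to C4.
Step away and step back to the same note — a neighbor tone (lower neighbor).
The harmony at that moment is A minor seventh chord (A, C, E, G); D4 is not a chord tone.
It is approached by leap down from A4 and left by step up to E4.
Leap in, step out — an appoggiatura.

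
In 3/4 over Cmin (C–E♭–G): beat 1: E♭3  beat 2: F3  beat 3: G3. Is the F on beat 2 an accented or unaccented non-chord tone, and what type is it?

The harmony at that moment is C minor triad (C, E♭, G); F3 is not a chord tone.
It is approached by step up from E♭3 and left by step up to G3.
Step in, step out in the same direction — a passing tone.
It falls on a weak beat, so it is unaccented.

Unaccented passing tone.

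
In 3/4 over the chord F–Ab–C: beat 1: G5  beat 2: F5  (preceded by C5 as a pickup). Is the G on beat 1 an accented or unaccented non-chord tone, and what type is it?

Accented appoggiatura.

The harmony at that moment is F minor triad (F, Ab, C); G5 is not a chord tone.
It is approached by leap up from C5 and left by step down to F5.
Leap in, step out — an appoggiatura.
It falls on the downbeat, so it is accented.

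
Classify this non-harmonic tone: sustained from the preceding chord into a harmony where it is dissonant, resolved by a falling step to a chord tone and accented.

Suspension.

Approach: by preparation — the pitch is first a chord tone, then held (tied or repeated) while the harmony changes under it. Departure: down by step. Metric position: strong.
A prepared dissonance that resolves downward by step — a suspension. (The same figure resolving upward would be a retardation.)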